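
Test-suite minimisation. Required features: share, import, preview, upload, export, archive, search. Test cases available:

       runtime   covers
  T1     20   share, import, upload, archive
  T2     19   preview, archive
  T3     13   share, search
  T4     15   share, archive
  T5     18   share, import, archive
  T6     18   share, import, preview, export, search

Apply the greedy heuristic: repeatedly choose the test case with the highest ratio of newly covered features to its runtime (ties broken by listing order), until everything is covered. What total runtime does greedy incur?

38

Pick 1: T6 adds 5 new (share, import, preview, export, search) at runtime 18 (ratio 5/18).
Pick 2: T1 adds 2 new (upload, archive) at runtime 20 (ratio 2/20).
Greedy total runtime: 18 + 20 = 38.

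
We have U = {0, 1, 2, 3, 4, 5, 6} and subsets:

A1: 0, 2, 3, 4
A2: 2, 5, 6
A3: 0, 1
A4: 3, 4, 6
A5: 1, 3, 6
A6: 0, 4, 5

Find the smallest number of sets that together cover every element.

3

A1, A2, A3 together cover {0, 1, 2, 3, 4, 5, 6} — every element.
No 2 of the 6 sets cover everything (all 15 pairs fall short), so 3 is minimum.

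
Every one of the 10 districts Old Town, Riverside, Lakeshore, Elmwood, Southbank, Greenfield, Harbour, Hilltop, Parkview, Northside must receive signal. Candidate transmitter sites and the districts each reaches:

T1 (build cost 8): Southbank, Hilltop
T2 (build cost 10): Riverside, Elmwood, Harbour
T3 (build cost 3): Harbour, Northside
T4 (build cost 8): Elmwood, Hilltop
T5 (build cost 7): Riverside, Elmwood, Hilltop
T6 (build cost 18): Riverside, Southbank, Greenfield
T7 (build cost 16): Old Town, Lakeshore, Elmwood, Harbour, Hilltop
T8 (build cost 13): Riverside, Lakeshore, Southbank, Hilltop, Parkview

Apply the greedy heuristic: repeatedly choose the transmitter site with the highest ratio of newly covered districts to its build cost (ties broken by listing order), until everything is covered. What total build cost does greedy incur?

57

Pick 1: T3 adds 2 new (Harbour, Northside) at build cost 3 (ratio 2/3).
Pick 2: T5 adds 3 new (Riverside, Elmwood, Hilltop) at build cost 7 (ratio 3/7).
Pick 3: T8 adds 3 new (Lakeshore, Southbank, Parkview) at build cost 13 (ratio 3/13).
Pick 4: T7 adds 1 new (Old Town) at build cost 16 (ratio 1/16).
Pick 5: T6 adds 1 new (Greenfield) at build cost 18 (ratio 1/18).
Greedy total build cost: 3 + 7 + 13 + 16 + 18 = 57. (The true optimum is 50, so greedy overshoots here.)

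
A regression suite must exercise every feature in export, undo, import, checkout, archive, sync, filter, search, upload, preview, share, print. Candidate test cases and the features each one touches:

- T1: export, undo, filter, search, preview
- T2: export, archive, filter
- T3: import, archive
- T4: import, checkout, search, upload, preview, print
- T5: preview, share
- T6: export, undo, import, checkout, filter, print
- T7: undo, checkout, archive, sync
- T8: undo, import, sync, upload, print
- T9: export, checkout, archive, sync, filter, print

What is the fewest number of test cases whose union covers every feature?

T1, T4, T5, T7 together cover {export, undo, import, checkout, archive, sync, filter, search, upload, preview, share, print} — every feature.
No 3 of the 9 test cases cover everything (all 84 triples fall short), so 4 is minimum.

4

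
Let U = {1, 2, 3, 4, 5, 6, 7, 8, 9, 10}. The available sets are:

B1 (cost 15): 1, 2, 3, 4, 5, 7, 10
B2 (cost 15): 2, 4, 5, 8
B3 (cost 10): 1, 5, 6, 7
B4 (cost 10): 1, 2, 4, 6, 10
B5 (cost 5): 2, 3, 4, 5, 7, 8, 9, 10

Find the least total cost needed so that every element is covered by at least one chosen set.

B3, B5 cover every element at cost 10 + 5 = 15.
Any cover uses at least 2 sets; among all covering selections none totals below 15.

15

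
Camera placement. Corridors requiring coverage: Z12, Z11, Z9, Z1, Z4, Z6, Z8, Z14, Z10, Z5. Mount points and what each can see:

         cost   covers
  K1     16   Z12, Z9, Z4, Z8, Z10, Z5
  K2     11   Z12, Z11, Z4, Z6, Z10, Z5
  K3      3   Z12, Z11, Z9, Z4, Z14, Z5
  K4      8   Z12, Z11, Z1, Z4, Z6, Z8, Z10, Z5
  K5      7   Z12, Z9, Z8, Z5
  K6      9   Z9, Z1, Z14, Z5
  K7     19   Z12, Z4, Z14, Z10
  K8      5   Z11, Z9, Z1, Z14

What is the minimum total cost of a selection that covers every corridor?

11

K3, K4 cover every corridor at cost 3 + 8 = 11.
Any cover uses at least 2 camera mounts; among all covering selections none totals below 11.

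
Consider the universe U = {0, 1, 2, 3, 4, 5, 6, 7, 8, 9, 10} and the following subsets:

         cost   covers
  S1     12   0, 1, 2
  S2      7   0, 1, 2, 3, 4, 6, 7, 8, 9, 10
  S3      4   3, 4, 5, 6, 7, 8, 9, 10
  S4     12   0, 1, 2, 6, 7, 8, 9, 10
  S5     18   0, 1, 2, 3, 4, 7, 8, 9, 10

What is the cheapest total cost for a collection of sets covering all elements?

11

S2, S3 cover every element at cost 7 + 4 = 11.
Any cover uses at least 2 sets; among all covering selections none totals below 11.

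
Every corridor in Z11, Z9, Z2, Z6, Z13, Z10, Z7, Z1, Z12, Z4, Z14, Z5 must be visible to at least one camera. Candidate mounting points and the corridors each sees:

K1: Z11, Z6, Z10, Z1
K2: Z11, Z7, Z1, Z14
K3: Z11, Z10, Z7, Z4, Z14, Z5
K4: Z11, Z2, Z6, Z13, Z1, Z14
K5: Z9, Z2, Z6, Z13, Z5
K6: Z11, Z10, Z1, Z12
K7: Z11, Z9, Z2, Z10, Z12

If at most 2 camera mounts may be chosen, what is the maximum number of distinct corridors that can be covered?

Choosing K3, K4 covers {Z11, Z2, Z6, Z13, Z10, Z7, Z1, Z4, Z14, Z5} — 10 corridors.
No choice of 2 camera mounts does better; here Z9, Z12 are left uncovered.

10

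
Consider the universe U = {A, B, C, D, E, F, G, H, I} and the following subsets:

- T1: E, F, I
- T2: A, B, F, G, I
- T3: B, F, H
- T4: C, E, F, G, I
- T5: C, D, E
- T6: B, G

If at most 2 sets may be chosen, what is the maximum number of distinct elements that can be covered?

Choosing T2, T5 covers {A, B, C, D, E, F, G, I} — 8 elements.
No choice of 2 sets does better; here H is left uncovered.

8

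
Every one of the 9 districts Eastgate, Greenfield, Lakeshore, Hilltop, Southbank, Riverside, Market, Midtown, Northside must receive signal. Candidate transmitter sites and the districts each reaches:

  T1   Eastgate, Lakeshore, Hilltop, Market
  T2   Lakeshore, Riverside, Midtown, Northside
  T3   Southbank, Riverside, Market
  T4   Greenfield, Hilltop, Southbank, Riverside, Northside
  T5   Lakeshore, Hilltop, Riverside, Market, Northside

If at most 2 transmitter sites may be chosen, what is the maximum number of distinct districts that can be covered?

8

Choosing T1, T4 covers {Eastgate, Greenfield, Lakeshore, Hilltop, Southbank, Riverside, Market, Northside} — 8 districts.
No choice of 2 transmitter sites does better; here Midtown is left uncovered.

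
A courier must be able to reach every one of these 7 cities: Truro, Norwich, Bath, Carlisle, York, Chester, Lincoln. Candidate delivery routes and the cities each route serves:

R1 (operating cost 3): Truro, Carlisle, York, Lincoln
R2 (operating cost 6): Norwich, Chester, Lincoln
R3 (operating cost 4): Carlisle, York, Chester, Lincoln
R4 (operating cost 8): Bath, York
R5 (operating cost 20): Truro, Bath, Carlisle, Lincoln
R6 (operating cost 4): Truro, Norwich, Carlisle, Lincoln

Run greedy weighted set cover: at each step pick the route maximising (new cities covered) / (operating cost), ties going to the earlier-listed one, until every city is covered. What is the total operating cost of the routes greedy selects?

Pick 1: R1 adds 4 new (Truro, Carlisle, York, Lincoln) at operating cost 3 (ratio 4/3).
Pick 2: R2 adds 2 new (Norwich, Chester) at operating cost 6 (ratio 2/6).
Pick 3: R4 adds 1 new (Bath) at operating cost 8 (ratio 1/8).
Greedy total operating cost: 3 + 6 + 8 = 17. (The true optimum is 16, so greedy overshoots here.)

17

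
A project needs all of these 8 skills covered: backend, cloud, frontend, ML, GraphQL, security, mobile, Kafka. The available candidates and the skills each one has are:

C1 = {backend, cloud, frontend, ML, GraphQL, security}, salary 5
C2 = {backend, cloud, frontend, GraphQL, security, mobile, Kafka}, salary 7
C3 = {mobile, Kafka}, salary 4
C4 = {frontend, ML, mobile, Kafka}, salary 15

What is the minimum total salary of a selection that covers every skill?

9

C1, C3 cover every skill at salary 5 + 4 = 9.
Any cover uses at least 2 candidates; among all covering selections none totals below 9.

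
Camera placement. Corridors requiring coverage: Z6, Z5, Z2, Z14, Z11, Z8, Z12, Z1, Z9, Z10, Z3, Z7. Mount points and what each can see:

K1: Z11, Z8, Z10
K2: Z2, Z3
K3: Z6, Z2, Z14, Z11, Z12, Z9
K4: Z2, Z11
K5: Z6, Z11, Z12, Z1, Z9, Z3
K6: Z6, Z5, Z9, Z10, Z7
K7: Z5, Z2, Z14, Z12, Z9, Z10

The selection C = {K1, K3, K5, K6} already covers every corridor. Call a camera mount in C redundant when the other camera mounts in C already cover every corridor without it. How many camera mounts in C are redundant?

Drop K1: Z8 uncovered — not redundant.
Drop K3: Z2, Z14 uncovered — not redundant.
Drop K5: Z1, Z3 uncovered — not redundant.
Drop K6: Z5, Z7 uncovered — not redundant.
None of the camera mounts in C is redundant.

0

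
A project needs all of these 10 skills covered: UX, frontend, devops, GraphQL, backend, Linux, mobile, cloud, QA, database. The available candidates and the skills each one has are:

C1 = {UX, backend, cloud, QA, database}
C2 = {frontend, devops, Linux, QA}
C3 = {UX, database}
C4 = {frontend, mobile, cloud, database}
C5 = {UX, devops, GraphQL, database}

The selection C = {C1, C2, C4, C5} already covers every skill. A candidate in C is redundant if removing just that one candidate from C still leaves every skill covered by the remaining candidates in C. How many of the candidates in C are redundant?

Drop C1: backend uncovered — not redundant.
Drop C2: Linux uncovered — not redundant.
Drop C4: mobile uncovered — not redundant.
Drop C5: GraphQL uncovered — not redundant.
None of the candidates in C is redundant.

0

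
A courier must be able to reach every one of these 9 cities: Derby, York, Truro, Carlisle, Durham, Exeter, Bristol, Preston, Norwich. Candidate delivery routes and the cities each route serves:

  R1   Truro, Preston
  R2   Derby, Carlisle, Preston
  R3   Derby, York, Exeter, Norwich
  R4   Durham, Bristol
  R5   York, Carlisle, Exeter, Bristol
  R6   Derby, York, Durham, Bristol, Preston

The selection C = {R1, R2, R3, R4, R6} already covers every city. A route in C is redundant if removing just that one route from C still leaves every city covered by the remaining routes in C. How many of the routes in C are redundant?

Drop R1: Truro uncovered — not redundant.
Drop R2: Carlisle uncovered — not redundant.
Drop R3: Exeter, Norwich uncovered — not redundant.
Drop R4: the rest still cover every city — redundant.
Drop R6: the rest still cover every city — redundant.
2 redundant: R4, R6.

2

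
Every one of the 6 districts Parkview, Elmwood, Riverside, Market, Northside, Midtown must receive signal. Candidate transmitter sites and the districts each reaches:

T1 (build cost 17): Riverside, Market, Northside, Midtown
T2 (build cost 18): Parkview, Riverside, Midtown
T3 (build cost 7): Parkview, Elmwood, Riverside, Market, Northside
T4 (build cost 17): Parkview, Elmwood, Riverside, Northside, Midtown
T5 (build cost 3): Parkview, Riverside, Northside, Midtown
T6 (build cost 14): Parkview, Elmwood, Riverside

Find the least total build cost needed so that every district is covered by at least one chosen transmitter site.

10

T3, T5 cover every district at build cost 7 + 3 = 10.
Any cover uses at least 2 transmitter sites; among all covering selections none totals below 10.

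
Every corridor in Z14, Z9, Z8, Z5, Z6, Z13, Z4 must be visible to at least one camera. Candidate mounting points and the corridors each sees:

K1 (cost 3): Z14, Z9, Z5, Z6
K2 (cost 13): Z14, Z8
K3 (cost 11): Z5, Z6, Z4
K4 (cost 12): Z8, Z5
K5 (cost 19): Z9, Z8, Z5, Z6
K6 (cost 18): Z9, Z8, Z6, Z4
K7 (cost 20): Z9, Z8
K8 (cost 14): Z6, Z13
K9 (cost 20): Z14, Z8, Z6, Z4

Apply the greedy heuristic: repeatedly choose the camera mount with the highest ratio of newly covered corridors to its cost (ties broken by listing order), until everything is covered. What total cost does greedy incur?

Pick 1: K1 adds 4 new (Z14, Z9, Z5, Z6) at cost 3 (ratio 4/3).
Pick 2: K6 adds 2 new (Z8, Z4) at cost 18 (ratio 2/18).
Pick 3: K8 adds 1 new (Z13) at cost 14 (ratio 1/14).
Greedy total cost: 3 + 18 + 14 = 35.

35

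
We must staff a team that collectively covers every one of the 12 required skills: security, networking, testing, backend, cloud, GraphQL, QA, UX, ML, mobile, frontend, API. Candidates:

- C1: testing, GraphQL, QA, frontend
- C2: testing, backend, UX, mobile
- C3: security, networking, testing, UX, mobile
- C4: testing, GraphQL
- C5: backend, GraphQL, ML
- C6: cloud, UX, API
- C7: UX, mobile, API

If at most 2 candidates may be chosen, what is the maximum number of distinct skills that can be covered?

Choosing C1, C3 covers {security, networking, testing, GraphQL, QA, UX, mobile, frontend} — 8 skills.
No choice of 2 candidates does better; here backend, cloud, ML, API are left uncovered.

8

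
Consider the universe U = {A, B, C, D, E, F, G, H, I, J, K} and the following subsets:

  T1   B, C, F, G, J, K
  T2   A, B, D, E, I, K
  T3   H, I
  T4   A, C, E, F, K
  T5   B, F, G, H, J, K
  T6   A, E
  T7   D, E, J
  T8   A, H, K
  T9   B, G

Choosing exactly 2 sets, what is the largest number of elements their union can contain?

10

Choosing T1, T2 covers {A, B, C, D, E, F, G, I, J, K} — 10 elements.
No choice of 2 sets does better; here H is left uncovered.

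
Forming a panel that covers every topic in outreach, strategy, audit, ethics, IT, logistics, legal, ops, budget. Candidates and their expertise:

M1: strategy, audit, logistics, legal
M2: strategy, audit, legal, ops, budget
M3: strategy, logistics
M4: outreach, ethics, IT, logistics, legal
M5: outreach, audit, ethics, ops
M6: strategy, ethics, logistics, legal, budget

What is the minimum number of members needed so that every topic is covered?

M2, M4 together cover {outreach, strategy, audit, ethics, IT, logistics, legal, ops, budget} — every topic.
No single member contains all 9 topics, so 2 is optimal.

2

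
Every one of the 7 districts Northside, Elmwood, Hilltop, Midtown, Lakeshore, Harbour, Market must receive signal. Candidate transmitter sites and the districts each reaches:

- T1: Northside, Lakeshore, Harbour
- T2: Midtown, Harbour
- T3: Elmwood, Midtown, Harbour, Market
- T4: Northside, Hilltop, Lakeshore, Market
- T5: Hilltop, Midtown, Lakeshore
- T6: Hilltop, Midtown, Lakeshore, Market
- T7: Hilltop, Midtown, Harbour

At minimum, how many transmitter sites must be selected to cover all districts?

2

T3, T4 together cover {Northside, Elmwood, Hilltop, Midtown, Lakeshore, Harbour, Market} — every district.
No single transmitter site contains all 7 districts, so 2 is optimal.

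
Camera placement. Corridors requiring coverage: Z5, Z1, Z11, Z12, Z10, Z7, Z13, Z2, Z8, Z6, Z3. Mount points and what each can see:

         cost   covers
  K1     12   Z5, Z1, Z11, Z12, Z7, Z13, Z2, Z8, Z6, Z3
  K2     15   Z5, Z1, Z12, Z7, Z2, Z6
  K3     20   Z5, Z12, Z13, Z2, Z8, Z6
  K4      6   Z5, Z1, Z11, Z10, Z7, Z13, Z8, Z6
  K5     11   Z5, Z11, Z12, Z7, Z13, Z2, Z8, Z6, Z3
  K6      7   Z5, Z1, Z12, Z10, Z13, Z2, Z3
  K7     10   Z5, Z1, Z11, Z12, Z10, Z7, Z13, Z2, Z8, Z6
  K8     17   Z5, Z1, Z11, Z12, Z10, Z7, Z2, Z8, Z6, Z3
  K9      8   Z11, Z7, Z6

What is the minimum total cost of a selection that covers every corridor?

13

K4, K6 cover every corridor at cost 6 + 7 = 13.
Any cover uses at least 2 camera mounts; among all covering selections none totals below 13.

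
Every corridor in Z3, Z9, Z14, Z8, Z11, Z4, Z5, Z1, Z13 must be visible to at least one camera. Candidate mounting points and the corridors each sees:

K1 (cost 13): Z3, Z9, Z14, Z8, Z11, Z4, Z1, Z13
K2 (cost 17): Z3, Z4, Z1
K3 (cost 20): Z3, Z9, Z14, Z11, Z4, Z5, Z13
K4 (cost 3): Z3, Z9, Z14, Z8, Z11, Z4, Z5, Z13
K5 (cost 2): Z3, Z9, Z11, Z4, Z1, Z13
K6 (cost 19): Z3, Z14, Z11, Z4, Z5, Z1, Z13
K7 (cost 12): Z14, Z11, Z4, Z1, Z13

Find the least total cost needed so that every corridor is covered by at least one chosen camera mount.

5

K4, K5 cover every corridor at cost 3 + 2 = 5.
Any cover uses at least 2 camera mounts; among all covering selections none totals below 5.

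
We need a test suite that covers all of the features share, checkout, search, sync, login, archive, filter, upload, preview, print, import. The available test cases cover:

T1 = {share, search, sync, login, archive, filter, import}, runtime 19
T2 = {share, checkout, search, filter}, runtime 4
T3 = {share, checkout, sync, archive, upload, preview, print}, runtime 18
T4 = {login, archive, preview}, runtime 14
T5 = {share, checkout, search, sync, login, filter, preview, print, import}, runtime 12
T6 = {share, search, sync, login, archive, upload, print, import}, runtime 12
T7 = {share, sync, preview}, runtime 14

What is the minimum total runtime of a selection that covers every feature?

24

T5, T6 cover every feature at runtime 12 + 12 = 24.
Any cover uses at least 2 test cases; among all covering selections none totals below 24.
Greedy by coverage-per-runtime would pick T2, T6, T5 for 28 — worse than the optimum 24.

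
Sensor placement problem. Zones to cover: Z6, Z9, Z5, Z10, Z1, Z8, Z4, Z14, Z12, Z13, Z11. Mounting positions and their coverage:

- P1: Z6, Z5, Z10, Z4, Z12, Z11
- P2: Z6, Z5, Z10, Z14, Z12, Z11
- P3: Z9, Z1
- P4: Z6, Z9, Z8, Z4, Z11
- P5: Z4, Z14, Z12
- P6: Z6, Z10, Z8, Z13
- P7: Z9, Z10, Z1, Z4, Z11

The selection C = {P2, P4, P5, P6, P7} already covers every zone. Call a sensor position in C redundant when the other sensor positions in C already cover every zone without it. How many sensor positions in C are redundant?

Drop P2: Z5 uncovered — not redundant.
Drop P4: the rest still cover every zone — redundant.
Drop P5: the rest still cover every zone — redundant.
Drop P6: Z13 uncovered — not redundant.
Drop P7: Z1 uncovered — not redundant.
2 redundant: P4, P5.

2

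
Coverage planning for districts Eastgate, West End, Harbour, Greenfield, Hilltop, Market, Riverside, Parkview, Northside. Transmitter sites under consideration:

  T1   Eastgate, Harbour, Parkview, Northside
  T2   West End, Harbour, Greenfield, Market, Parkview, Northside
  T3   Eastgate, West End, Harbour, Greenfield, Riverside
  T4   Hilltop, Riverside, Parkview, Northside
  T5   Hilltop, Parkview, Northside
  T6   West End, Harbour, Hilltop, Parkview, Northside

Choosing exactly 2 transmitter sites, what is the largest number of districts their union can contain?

Choosing T2, T3 covers {Eastgate, West End, Harbour, Greenfield, Market, Riverside, Parkview, Northside} — 8 districts.
No choice of 2 transmitter sites does better; here Hilltop is left uncovered.

8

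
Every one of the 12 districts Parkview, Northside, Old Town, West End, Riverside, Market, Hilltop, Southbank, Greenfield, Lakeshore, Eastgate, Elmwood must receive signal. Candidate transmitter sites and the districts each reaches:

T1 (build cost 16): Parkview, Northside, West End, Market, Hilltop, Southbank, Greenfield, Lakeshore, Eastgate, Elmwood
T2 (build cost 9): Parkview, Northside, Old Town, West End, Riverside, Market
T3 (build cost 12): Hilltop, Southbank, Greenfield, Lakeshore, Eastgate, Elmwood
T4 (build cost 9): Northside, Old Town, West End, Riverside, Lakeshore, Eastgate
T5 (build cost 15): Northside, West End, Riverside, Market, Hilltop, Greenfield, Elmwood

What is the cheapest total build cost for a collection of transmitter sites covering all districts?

T2, T3 cover every district at build cost 9 + 12 = 21.
Any cover uses at least 2 transmitter sites; among all covering selections none totals below 21.

21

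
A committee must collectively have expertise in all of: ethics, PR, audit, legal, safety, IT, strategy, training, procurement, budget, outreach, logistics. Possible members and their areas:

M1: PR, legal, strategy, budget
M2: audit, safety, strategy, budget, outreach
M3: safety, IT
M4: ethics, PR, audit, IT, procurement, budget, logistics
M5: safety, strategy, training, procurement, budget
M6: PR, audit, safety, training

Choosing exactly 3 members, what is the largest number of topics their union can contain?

11

Choosing M1, M2, M4 covers {ethics, PR, audit, legal, safety, IT, strategy, procurement, budget, outreach, logistics} — 11 topics.
No choice of 3 members does better; here training is left uncovered.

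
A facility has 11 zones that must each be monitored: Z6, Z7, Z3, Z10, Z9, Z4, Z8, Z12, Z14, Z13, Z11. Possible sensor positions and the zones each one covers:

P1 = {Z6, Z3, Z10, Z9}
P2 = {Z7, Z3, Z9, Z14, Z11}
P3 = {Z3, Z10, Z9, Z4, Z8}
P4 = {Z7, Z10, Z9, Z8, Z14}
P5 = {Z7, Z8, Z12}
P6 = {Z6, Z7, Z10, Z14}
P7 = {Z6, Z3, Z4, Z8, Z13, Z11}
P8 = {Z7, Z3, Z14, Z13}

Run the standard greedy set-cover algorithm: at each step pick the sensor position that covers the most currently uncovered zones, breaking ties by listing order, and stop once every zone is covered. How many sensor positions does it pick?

Pick 1: P7 covers 6 new zones (Z6, Z3, Z4, Z8, Z13, Z11).
Pick 2: P4 covers 4 new zones (Z7, Z10, Z9, Z14).
Pick 3: P5 covers 1 new zones (Z12).
Greedy uses 3 sensor positions.

3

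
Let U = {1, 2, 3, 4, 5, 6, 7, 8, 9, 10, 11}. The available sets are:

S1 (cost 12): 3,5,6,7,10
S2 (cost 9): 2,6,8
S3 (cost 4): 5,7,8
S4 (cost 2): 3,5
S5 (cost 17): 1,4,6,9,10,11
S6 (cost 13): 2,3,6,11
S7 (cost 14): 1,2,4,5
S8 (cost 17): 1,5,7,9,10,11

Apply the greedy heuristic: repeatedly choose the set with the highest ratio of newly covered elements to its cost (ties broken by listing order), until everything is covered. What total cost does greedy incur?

32

Pick 1: S4 adds 2 new (3, 5) at cost 2 (ratio 2/2).
Pick 2: S3 adds 2 new (7, 8) at cost 4 (ratio 2/4).
Pick 3: S5 adds 6 new (1, 4, 6, 9, 10, 11) at cost 17 (ratio 6/17).
Pick 4: S2 adds 1 new (2) at cost 9 (ratio 1/9).
Greedy total cost: 2 + 4 + 17 + 9 = 32.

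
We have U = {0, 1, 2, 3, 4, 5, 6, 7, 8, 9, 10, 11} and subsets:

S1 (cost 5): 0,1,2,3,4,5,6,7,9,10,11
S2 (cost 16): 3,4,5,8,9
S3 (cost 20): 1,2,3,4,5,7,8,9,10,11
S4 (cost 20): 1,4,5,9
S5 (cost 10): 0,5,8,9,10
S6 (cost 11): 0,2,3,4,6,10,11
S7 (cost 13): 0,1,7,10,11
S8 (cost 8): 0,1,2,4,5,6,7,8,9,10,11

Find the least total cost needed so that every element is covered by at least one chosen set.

S1, S8 cover every element at cost 5 + 8 = 13.
Any cover uses at least 2 sets; among all covering selections none totals below 13.

13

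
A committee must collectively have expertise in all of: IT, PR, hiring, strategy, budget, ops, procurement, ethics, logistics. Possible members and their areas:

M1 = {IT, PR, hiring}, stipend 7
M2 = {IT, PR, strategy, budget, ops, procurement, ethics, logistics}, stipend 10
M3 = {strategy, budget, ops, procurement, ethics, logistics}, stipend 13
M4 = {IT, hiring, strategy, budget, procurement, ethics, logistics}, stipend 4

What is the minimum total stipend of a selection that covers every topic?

14

M2, M4 cover every topic at stipend 10 + 4 = 14.
Any cover uses at least 2 members; among all covering selections none totals below 14.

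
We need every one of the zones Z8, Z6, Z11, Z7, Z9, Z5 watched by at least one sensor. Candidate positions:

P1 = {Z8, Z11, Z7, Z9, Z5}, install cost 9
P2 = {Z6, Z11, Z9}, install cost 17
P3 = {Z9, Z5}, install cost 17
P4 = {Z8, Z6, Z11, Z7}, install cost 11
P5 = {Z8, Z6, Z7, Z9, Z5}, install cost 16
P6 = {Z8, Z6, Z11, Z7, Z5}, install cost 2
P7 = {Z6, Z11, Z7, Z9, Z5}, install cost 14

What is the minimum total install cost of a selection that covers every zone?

11

P1, P6 cover every zone at install cost 9 + 2 = 11.
Any cover uses at least 2 sensor positions; among all covering selections none totals below 11.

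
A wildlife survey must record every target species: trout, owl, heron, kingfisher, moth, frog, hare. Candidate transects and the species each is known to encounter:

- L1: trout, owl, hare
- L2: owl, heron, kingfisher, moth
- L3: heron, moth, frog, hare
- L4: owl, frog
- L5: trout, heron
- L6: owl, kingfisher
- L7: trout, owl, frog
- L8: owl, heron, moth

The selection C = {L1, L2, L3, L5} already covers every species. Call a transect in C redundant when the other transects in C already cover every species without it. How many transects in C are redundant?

Drop L1: the rest still cover every species — redundant.
Drop L2: kingfisher uncovered — not redundant.
Drop L3: frog uncovered — not redundant.
Drop L5: the rest still cover every species — redundant.
2 redundant: L1, L5.

2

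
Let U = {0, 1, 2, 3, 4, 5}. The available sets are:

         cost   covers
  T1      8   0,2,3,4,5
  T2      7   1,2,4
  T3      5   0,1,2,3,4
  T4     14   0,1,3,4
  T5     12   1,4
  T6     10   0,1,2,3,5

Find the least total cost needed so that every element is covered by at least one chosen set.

13

T1, T3 cover every element at cost 8 + 5 = 13.
Any cover uses at least 2 sets; among all covering selections none totals below 13.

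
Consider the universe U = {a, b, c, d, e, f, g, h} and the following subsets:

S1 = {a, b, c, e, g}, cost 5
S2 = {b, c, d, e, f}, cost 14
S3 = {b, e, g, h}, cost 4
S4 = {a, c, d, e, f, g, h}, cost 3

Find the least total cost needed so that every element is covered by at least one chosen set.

S3, S4 cover every element at cost 4 + 3 = 7.
Any cover uses at least 2 sets; among all covering selections none totals below 7.

7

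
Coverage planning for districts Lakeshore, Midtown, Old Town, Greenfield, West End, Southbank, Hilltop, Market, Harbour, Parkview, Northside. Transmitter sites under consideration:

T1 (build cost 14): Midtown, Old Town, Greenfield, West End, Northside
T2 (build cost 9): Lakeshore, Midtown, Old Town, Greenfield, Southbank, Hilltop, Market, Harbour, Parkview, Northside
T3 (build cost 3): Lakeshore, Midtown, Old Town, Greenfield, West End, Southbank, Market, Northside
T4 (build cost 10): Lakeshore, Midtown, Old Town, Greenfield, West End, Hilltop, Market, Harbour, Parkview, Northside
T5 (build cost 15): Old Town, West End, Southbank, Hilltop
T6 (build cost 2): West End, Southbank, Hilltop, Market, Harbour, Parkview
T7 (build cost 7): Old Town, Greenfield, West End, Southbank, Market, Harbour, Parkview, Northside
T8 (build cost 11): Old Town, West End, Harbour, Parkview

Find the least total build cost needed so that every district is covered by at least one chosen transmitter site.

5

T3, T6 cover every district at build cost 3 + 2 = 5.
Any cover uses at least 2 transmitter sites; among all covering selections none totals below 5.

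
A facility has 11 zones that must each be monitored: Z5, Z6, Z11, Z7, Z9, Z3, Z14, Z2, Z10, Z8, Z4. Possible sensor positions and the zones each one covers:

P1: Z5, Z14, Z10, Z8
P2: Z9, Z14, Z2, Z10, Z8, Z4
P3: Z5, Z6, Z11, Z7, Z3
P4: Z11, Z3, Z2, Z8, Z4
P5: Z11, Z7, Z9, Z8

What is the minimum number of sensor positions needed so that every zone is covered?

2

P2, P3 together cover {Z5, Z6, Z11, Z7, Z9, Z3, Z14, Z2, Z10, Z8, Z4} — every zone.
No single sensor position contains all 11 zones, so 2 is optimal.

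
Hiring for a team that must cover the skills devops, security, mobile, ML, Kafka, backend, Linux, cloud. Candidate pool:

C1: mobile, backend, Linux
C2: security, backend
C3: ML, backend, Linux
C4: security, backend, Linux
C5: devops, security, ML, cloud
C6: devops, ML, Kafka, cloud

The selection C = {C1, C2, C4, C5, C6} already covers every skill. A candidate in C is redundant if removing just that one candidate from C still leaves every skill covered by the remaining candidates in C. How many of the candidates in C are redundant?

3

Drop C1: mobile uncovered — not redundant.
Drop C2: the rest still cover every skill — redundant.
Drop C4: the rest still cover every skill — redundant.
Drop C5: the rest still cover every skill — redundant.
Drop C6: Kafka uncovered — not redundant.
3 redundant: C2, C4, C5.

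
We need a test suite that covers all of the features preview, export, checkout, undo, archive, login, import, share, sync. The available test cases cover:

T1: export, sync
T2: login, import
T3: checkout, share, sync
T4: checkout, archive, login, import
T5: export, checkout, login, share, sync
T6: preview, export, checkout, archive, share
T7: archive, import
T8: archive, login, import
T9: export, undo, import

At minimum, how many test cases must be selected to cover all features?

3

T5, T6, T9 together cover {preview, export, checkout, undo, archive, login, import, share, sync} — every feature.
No 2 of the 9 test cases cover everything (all 36 pairs fall short), so 3 is minimum.
Greedy (largest uncovered first) would take T5, T4, T6, T9 — 4 test cases — but 3 suffice.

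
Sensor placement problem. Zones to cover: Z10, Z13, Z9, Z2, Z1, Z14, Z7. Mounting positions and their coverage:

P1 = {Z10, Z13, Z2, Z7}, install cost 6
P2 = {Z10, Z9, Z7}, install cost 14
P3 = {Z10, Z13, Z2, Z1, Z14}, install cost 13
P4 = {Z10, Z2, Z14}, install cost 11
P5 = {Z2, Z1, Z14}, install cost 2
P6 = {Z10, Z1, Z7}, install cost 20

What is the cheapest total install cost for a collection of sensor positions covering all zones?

P1, P2, P5 cover every zone at install cost 6 + 14 + 2 = 22.
Any cover uses at least 2 sensor positions; among all covering selections none totals below 22.

22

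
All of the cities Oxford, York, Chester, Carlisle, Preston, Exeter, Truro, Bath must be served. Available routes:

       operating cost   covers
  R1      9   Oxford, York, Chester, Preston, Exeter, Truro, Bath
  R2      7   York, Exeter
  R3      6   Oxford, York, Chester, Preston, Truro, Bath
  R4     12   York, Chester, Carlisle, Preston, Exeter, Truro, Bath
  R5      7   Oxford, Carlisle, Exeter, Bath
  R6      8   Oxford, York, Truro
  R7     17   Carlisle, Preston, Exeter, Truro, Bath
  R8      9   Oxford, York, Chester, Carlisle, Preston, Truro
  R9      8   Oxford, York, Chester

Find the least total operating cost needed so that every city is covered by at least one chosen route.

13

R3, R5 cover every city at operating cost 6 + 7 = 13.
Any cover uses at least 2 routes; among all covering selections none totals below 13.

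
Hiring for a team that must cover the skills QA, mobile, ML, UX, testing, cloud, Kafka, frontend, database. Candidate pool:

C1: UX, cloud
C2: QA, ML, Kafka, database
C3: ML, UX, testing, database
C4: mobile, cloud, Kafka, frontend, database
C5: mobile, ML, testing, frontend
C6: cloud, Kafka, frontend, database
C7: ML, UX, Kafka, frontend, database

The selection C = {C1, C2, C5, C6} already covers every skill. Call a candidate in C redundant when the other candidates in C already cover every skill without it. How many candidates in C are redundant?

Drop C1: UX uncovered — not redundant.
Drop C2: QA uncovered — not redundant.
Drop C5: mobile, testing uncovered — not redundant.
Drop C6: the rest still cover every skill — redundant.
1 redundant: C6.

1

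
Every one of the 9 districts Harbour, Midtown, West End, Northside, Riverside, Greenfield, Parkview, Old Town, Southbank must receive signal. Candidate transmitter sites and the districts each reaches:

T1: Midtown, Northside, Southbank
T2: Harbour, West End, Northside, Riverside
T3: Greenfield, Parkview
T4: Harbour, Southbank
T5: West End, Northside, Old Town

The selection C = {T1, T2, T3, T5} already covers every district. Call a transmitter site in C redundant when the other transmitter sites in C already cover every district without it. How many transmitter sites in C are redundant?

0

Drop T1: Midtown, Southbank uncovered — not redundant.
Drop T2: Harbour, Riverside uncovered — not redundant.
Drop T3: Greenfield, Parkview uncovered — not redundant.
Drop T5: Old Town uncovered — not redundant.
None of the transmitter sites in C is redundant.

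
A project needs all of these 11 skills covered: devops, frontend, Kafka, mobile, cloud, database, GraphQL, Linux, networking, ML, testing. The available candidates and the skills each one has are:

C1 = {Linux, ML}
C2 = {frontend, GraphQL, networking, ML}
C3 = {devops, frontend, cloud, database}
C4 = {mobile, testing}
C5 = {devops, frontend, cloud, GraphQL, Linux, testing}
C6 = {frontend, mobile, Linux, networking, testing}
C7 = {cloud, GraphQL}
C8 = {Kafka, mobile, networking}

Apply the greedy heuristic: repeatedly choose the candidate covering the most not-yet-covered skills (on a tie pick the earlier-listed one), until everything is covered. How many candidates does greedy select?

4

Pick 1: C5 covers 6 new skills (devops, frontend, cloud, GraphQL, Linux, testing).
Pick 2: C8 covers 3 new skills (Kafka, mobile, networking).
Pick 3: C1 covers 1 new skills (ML).
Pick 4: C3 covers 1 new skills (database).
Greedy uses 4 candidates.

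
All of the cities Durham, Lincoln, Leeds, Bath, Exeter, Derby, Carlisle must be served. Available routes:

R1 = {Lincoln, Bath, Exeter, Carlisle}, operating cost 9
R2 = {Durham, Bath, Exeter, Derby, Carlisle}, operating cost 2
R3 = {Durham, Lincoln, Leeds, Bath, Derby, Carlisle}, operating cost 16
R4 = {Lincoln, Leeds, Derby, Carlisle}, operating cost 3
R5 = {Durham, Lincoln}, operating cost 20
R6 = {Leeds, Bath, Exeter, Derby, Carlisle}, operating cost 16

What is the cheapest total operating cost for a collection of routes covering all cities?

5

R2, R4 cover every city at operating cost 2 + 3 = 5.
Any cover uses at least 2 routes; among all covering selections none totals below 5.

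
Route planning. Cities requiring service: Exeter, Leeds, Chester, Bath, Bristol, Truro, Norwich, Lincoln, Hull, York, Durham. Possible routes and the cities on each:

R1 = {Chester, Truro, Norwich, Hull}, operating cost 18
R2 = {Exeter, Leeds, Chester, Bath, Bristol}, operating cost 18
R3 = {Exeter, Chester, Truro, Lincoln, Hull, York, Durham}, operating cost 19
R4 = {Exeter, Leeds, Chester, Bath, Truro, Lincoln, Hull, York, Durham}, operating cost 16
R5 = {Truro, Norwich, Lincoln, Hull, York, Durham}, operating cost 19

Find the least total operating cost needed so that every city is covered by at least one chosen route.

R2, R5 cover every city at operating cost 18 + 19 = 37.
Any cover uses at least 2 routes; among all covering selections none totals below 37.

37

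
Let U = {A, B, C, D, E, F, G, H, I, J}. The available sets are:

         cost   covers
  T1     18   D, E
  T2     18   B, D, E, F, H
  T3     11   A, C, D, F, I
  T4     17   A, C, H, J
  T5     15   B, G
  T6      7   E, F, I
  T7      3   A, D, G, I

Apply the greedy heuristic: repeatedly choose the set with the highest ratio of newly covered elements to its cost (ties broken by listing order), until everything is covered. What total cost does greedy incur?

42

Pick 1: T7 adds 4 new (A, D, G, I) at cost 3 (ratio 4/3).
Pick 2: T6 adds 2 new (E, F) at cost 7 (ratio 2/7).
Pick 3: T4 adds 3 new (C, H, J) at cost 17 (ratio 3/17).
Pick 4: T5 adds 1 new (B) at cost 15 (ratio 1/15).
Greedy total cost: 3 + 7 + 17 + 15 = 42. (The true optimum is 38, so greedy overshoots here.)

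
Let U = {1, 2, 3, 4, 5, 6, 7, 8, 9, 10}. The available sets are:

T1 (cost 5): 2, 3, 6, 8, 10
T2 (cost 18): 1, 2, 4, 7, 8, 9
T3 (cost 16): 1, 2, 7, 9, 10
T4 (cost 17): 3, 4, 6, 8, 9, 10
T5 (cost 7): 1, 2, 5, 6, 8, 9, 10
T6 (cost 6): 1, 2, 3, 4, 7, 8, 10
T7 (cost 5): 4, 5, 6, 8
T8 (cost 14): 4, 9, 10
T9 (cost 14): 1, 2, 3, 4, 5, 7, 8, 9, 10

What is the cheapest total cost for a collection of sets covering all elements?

T5, T6 cover every element at cost 7 + 6 = 13.
Any cover uses at least 2 sets; among all covering selections none totals below 13.

13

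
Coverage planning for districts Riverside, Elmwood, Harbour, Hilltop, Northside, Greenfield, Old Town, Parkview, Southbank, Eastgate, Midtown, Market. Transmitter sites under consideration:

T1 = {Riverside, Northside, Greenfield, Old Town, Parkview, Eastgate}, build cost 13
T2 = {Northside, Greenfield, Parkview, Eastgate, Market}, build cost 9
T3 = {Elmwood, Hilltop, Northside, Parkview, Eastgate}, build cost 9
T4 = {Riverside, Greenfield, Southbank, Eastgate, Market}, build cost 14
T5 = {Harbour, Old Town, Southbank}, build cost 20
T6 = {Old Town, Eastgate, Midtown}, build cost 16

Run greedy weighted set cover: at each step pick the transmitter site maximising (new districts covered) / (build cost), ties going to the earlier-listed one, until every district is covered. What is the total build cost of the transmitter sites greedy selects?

Pick 1: T2 adds 5 new (Northside, Greenfield, Parkview, Eastgate, Market) at build cost 9 (ratio 5/9).
Pick 2: T3 adds 2 new (Elmwood, Hilltop) at build cost 9 (ratio 2/9).
Pick 3: T1 adds 2 new (Riverside, Old Town) at build cost 13 (ratio 2/13).
Pick 4: T5 adds 2 new (Harbour, Southbank) at build cost 20 (ratio 2/20).
Pick 5: T6 adds 1 new (Midtown) at build cost 16 (ratio 1/16).
Greedy total build cost: 9 + 9 + 13 + 20 + 16 = 67. (The true optimum is 59, so greedy overshoots here.)

67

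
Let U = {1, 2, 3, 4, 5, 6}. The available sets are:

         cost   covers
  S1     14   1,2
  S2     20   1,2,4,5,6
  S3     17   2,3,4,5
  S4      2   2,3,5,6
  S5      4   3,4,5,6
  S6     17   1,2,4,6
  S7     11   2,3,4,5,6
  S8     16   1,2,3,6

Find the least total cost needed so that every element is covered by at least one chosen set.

18

S1, S5 cover every element at cost 14 + 4 = 18.
Any cover uses at least 2 sets; among all covering selections none totals below 18.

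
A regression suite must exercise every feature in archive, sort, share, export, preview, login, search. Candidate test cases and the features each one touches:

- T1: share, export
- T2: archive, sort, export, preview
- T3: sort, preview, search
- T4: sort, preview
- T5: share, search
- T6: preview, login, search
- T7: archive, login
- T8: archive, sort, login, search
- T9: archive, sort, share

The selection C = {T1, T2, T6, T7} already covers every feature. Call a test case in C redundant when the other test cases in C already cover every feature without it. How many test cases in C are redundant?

1

Drop T1: share uncovered — not redundant.
Drop T2: sort uncovered — not redundant.
Drop T6: search uncovered — not redundant.
Drop T7: the rest still cover every feature — redundant.
1 redundant: T7.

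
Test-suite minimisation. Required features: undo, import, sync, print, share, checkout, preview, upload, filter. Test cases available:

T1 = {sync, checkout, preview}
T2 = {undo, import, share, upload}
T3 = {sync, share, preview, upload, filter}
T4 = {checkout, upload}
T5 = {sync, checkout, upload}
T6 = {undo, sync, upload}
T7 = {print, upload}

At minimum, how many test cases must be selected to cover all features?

4

T1, T2, T3, T7 together cover {undo, import, sync, print, share, checkout, preview, upload, filter} — every feature.
No 3 of the 7 test cases cover everything (all 35 triples fall short), so 4 is minimum.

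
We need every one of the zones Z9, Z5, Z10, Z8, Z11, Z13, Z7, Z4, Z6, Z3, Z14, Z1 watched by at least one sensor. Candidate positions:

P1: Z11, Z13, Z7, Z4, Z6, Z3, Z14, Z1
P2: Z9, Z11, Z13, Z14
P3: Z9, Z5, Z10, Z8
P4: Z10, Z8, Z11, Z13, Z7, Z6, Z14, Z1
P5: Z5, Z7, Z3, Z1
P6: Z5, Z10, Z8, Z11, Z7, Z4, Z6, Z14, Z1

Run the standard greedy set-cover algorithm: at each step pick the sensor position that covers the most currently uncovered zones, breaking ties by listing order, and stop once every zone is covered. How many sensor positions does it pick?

3

Pick 1: P6 covers 9 new zones (Z5, Z10, Z8, Z11, Z7, Z4, Z6, Z14, Z1).
Pick 2: P1 covers 2 new zones (Z13, Z3).
Pick 3: P2 covers 1 new zones (Z9).
Greedy uses 3 sensor positions. (The true minimum is 2.)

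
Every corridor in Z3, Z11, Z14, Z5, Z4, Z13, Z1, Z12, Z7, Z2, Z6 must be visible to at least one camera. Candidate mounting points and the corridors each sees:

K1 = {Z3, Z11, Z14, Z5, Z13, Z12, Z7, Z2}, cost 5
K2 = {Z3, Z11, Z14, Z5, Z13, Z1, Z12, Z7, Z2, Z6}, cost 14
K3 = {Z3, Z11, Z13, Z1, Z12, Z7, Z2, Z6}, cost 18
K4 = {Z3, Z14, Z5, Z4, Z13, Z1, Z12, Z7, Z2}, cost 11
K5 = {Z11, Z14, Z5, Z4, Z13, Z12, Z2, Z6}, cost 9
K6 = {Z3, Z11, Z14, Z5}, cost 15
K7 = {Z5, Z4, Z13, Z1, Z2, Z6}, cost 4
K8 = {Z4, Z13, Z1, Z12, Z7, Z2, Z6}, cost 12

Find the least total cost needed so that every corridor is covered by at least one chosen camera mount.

9

K1, K7 cover every corridor at cost 5 + 4 = 9.
Any cover uses at least 2 camera mounts; among all covering selections none totals below 9.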